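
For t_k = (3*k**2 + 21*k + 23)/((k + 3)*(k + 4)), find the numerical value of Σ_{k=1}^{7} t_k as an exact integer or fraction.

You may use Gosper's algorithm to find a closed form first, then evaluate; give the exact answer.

Σ = 833/44

Step 1: r(k) = (k + 3)*(21*k + 3*(k + 1)**2 + 44)/((k + 5)*(3*k**2 + 21*k + 23)).
Normal form (A,B,C) = (k + 3, k + 5, k**2 + 7*k + 23/3).
f must satisfy (k + 3)·f(k+1) − (k + 4)·f(k) = k**2 + 7*k + 23/3.
Bound: deg f ≤ 2.
Match coefficients ⇒ f(k) = k*(9*k + 14)/9.
Get s_k = R·t_k = k*(9*k + 14)/(3*(k + 3)) with R(k) = B(k−1)f(k)/C(k) = k*(k + 4)*(9*k + 14)/(3*(3*k**2 + 21*k + 23)).
Δs = (3*k**2 + 21*k + 23)/(k**2 + 7*k + 12), as required.
Σ_(k=1)^(7) t_k = s_(8) − s_(1) = 688/33 − (23/12) = 833/44.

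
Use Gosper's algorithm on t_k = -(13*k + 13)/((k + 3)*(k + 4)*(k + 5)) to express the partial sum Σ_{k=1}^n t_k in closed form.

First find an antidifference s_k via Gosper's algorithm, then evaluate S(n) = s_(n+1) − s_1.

S(n) = 13*n*(-3*n - 7)/(20*(n**2 + 9*n + 20))

t_(k+1)/t_k = (k + 2)*(k + 3)/((k + 1)*(k + 6)).
So A=k + 3 and B=k + 6, with C=k + 1.
Set up (k + 3)·f(k+1) − (k + 5)·f(k) − (k + 1) = 0.
Bound: deg f ≤ 2.
A polynomial solution: f(k) = k*(k + 1)/6.
Certificate R = B(k−1)f/C = k*(k + 5)/6 gives s_k = -13*k*(k + 1)/(6*(k + 3)*(k + 4)).
Δs = 13*(-k - 1)/(k**3 + 12*k**2 + 47*k + 60), as required.
Σ_(k=1)^n t_k = s_(n+1) − s_(1) = (13*(-n**2 - 3*n - 2)/(6*(n**2 + 9*n + 20))) − (-13/60), i.e. 13*n*(-3*n - 7)/(20*(n**2 + 9*n + 20)).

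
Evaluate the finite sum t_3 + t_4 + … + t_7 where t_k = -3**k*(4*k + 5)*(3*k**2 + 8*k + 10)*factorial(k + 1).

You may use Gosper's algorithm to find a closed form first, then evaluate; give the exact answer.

Σ = -638069294376

r(k) = 3*(12*k**4 + 107*k**3 + 376*k**2 + 609*k + 378)/(12*k**3 + 47*k**2 + 80*k + 50) after simplifying.
Take A(k)=3*k + 6, B(k)=1, C(k)=k**3 + 47*k**2/12 + 20*k/3 + 25/6.
Key eq: (3*k + 6)·f(k+1) = (1)·f(k) + (k**3 + 47*k**2/12 + 20*k/3 + 25/6).
From deg A=1, deg B=0, deg C=3: d=2.
Match coefficients ⇒ f(k) = (4*k**2 + k + 4)/12.
Then R = B(k−1)f/C = (4*k**2 + k + 4)/((4*k + 5)*(3*k**2 + 8*k + 10)), so s_k = R(k)·t_k = -3**k*(4*k**2 + k + 4)*factorial(k + 1).
Check: Δs_k = -3**k*(4*k + 5)*(3*k**2 + 8*k + 10)*factorial(k + 1). ✓
Sum = s_(8) − s_(3); s_(8) = -638069322240, s_(3) = -27864 ⇒ -638069294376.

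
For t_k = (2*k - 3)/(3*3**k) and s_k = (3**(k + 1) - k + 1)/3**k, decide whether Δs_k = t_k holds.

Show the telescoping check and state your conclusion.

s_(k+1) = 3 - k/(3*3**k)
s_(k+1) − s_k = (2*k - 3)/(3*3**k)
(s_(k+1) − s_k) − t_k = 0

Valid: the claim telescopes to t_k.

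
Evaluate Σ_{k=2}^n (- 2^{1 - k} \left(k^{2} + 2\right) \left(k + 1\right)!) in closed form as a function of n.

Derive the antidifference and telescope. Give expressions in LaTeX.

The ratio is (k + 2)*((k + 1)**2 + 2)/(2*(k**2 + 2)).
So A=k/2 + 1 and B=1, with C=k**2 + 2.
f must satisfy (k/2 + 1)·f(k+1) − (1)·f(k) = k**2 + 2.
Bound: deg f ≤ 1.
Coefficient equations give f(k) = 2*(k - 1).
Certificate R = B(k−1)f/C = 2*(k - 1)/(k**2 + 2) gives s_k = -2**(2 - k)*(k - 1)*factorial(k + 1).
s_(k+1) − s_k = -2**(1 - k)*(k**2 + 2)*factorial(k + 1) = t_k.
Telescope: S(n) = s_(n+1) − s_(2) = -2**(1 - n)*n*factorial(n + 2) − (-6) = 6 - 2*n*factorial(n + 2)/2**n.

S(n) = 6 - 2 \cdot 2^{- n} n \left(n + 2\right)!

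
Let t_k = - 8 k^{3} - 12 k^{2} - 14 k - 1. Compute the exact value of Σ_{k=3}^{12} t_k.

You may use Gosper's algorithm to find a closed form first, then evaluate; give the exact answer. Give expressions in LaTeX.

Σ = -57400

The ratio is (8*k**3 + 36*k**2 + 62*k + 35)/(8*k**3 + 12*k**2 + 14*k + 1).
A = 1, B = 1, C = k**3 + 3*k**2/2 + 7*k/4 + 1/8.
Key eq: (1)·f(k+1) = (1)·f(k) + (k**3 + 3*k**2/2 + 7*k/4 + 1/8).
Bound: deg f ≤ 4.
Solving with deg f ≤ 4: f(k) = k*(2*k**3 + 3*k - 4)/8.
R(k) = B(k−1)·f(k)/C(k) = k*(2*k**3 + 3*k - 4)/(8*k**3 + 12*k**2 + 14*k + 1); s_k = R·t_k = k*(-2*k**3 - 3*k + 4).
s_(k+1) − s_k = -8*k**3 - 12*k**2 - 14*k - 1 = t_k.
Evaluate s at k=13 and k=3: -57577 and -177; difference -57400.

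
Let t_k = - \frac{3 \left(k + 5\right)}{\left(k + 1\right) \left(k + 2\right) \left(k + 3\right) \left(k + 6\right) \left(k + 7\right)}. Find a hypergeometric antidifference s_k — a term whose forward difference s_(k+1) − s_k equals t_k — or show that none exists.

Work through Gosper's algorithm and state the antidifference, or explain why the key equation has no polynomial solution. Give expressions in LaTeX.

Compute t_(k+1)/t_k: get (k + 1)*(k + 6)**2/((k + 4)*(k + 5)*(k + 8)).
Normal form (A,B,C) = (k + 1, k + 8, k**3 + 14*k**2 + 65*k + 100).
Need (k + 1)·f(k+1) − (k + 7)·f(k) = k**3 + 14*k**2 + 65*k + 100.
Degrees (1,1,3) ⇒ d ≤ 6.
Match coefficients ⇒ f(k) = k*(k + 3)*(k + 4)**2*(k + 5)**2/36.
Certificate R = B(k−1)f/C = k*(k + 3)*(k + 4)*(k + 7)/36 gives s_k = k*(-k**2 - 9*k - 20)/(12*(k**3 + 9*k**2 + 20*k + 12)).
s_(k+1) − s_k = 3*(-k - 5)/(k**5 + 19*k**4 + 131*k**3 + 401*k**2 + 540*k + 252) = t_k.

s_k = \frac{k \left(- k^{2} - 9 k - 20\right)}{12 \left(k^{3} + 9 k^{2} + 20 k + 12\right)}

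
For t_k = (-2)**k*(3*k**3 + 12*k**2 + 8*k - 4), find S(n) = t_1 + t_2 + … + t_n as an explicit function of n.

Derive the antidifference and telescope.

S(n) = 2*(-2)**n*n**3 + 10*(-2)**n*n**2 + 10*(-2)**n*n - 2*(-2)**n + 2

r(k) = 2*(-3*k**3 - 21*k**2 - 41*k - 19)/(3*k**3 + 12*k**2 + 8*k - 4) after simplifying.
Factor: A=-2; B=1; C=k**3 + 4*k**2 + 8*k/3 - 4/3.
f must satisfy (-2)·f(k+1) − (1)·f(k) = k**3 + 4*k**2 + 8*k/3 - 4/3.
deg f ≤ 3 (via 0,0,3).
Match coefficients ⇒ f(k) = -(k**3 + 2*k**2 - 2*k - 2)/3.
Certificate R = B(k−1)f/C = -(k**3 + 2*k**2 - 2*k - 2)/(3*k**3 + 12*k**2 + 8*k - 4) gives s_k = (-2)**k*(-k**3 - 2*k**2 + 2*k + 2).
Check: Δs_k = (-2)**k*(3*k**3 + 12*k**2 + 8*k - 4). ✓
Evaluate: s_(n+1) = (-2)**(n + 1)*(-n**3 - 5*n**2 - 5*n + 1); subtract s_(1) = -2 ⇒ S(n) = 2*(-2)**n*n**3 + 10*(-2)**n*n**2 + 10*(-2)**n*n - 2*(-2)**n + 2.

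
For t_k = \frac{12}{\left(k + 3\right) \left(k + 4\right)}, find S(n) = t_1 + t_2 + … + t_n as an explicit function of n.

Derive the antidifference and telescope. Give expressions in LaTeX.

The ratio is (k + 3)/(k + 5).
Normal form (A,B,C) = (k + 3, k + 5, 1).
Need (k + 3)·f(k+1) − (k + 4)·f(k) = 1.
Degrees (1,1,0) ⇒ d ≤ 1.
Match coefficients ⇒ f(k) = k/3.
R(k) = B(k−1)·f(k)/C(k) = k*(k + 4)/3; s_k = R·t_k = 4*k/(k + 3).
Verify: 12/(k**2 + 7*k + 12) matches t_k.
Telescope: S(n) = s_(n+1) − s_(1) = 4*(n + 1)/(n + 4) − (1) = 3*n/(n + 4).

S(n) = \frac{3 n}{n + 4}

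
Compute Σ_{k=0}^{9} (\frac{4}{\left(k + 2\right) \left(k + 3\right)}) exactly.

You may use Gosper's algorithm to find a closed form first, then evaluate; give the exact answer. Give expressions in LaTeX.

Σ = 5/3

Step 1: r(k) = (k + 2)/(k + 4).
A = k + 2, B = k + 4, C = 1.
Need (k + 2)·f(k+1) − (k + 3)·f(k) = 1.
deg f ≤ 1 (via 1,1,0).
A polynomial solution: f(k) = k/2.
So s_k = (B(k−1)f/C)·t_k = (k*(k + 3)/2)·t_k = 2*k/(k + 2).
s_(k+1) − s_k = 4/(k**2 + 5*k + 6) = t_k.
Σ_(k=0)^(9) t_k = s_(10) − s_(0) = 5/3 − (0) = 5/3.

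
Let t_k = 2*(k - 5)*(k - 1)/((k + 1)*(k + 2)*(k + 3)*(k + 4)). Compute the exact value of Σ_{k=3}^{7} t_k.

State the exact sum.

r(k) = k*(k - 4)*(k + 1)/((k - 5)*(k - 1)*(k + 5)) after simplifying.
Gosper form: A/B · C(k+1)/C(k) with A=k + 1, B=k + 5, C=k**2 - 6*k + 5.
Need (k + 1)·f(k+1) − (k + 4)·f(k) = k**2 - 6*k + 5.
Bound: deg f ≤ 3.
Solve for f: f(k) = k*(k**2 + 2*k + 17)/4 (degree 3 ≤ 3).
So s_k = (B(k−1)f/C)·t_k = (k*(k + 4)*(k**2 + 2*k + 17)/(4*(k - 5)*(k - 1)))·t_k = k*(k**2 + 2*k + 17)/(2*(k**3 + 6*k**2 + 11*k + 6)).
s_(k+1) − s_k = 2*(k**2 - 6*k + 5)/(k**4 + 10*k**3 + 35*k**2 + 50*k + 24) = t_k.
Telescoping: Σ = s_(8) − s_(3) = 194/495 − (2/5) = -4/495.

Σ = -4/495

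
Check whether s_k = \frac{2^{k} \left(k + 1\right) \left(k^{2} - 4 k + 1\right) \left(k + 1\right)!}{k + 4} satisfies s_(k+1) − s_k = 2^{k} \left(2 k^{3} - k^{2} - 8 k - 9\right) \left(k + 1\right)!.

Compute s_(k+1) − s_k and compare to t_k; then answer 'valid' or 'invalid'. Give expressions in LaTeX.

Invalid: residual \frac{3 \cdot 2^{k} \left(- 2 k^{4} - 7 k^{3} + 13 k^{2} + 37 k + 37\right) \left(k + 1\right)!}{\left(k + 4\right) \left(k + 5\right)} ≠ 0.

s_(k+1) = 2**(k + 1)*(k + 2)*(k**2 - 2*k - 2)*factorial(k + 2)/(k + 5)
s_(k+1) − s_k = 2**k*(2*k**5 + 11*k**4 + 2*k**3 - 62*k**2 - 130*k - 69)*factorial(k + 1)/((k + 4)*(k + 5))
(s_(k+1) − s_k) − t_k = 3*2**k*(-2*k**4 - 7*k**3 + 13*k**2 + 37*k + 37)*factorial(k + 1)/((k + 4)*(k + 5))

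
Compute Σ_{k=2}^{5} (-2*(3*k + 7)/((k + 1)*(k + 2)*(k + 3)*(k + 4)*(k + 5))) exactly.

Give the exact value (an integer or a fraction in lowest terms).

r(k) = (k + 1)*(3*k + 10)/((k + 6)*(3*k + 7)) after simplifying.
Gosper form: A/B · C(k+1)/C(k) with A=k + 1, B=k + 6, C=k + 7/3.
Set up (k + 1)·f(k+1) − (k + 5)·f(k) − (k + 7/3) = 0.
deg f ≤ 4 (via 1,1,1).
Coefficient equations give f(k) = k*(k + 2)*(k**2 + 8*k + 19)/36.
Certificate R = B(k−1)f/C = k*(k + 2)*(k + 5)*(k**2 + 8*k + 19)/(12*(3*k + 7)) gives s_k = k*(-k**2 - 8*k - 19)/(6*(k**3 + 8*k**2 + 19*k + 12)).
Check: Δs_k = 2*(-3*k - 7)/(k**5 + 15*k**4 + 85*k**3 + 225*k**2 + 274*k + 120). ✓
Telescoping: Σ = s_(6) − s_(2) = -103/630 − (-13/90) = -2/105.

Σ = -2/105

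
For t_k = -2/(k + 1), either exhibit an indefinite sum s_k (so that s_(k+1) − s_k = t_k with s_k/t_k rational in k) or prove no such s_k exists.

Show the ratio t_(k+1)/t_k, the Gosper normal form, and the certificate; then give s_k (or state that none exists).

not Gosper-summable; s_k does not exist

Compute t_(k+1)/t_k: get (k + 1)/(k + 2).
Normal form (A,B,C) = (k + 1, k + 2, 1).
Solve (k + 1)·f(k+1) − (k + 1)·f(k) = 1.
deg f ≤ 0 (via 1,1,0).
f = c0 ⇒ A·f(k+1) − B(k−1)·f(k) − C = -1. The system {-1 = 0} is inconsistent; no antidifference.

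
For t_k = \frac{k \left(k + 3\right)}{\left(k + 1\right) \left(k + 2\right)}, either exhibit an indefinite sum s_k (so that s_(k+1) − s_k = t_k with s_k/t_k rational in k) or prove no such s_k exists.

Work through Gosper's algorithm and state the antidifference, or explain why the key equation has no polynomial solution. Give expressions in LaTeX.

The ratio is (k + 1)**2*(k + 4)/(k*(k + 3)**2).
Take A(k)=k + 1, B(k)=k + 3, C(k)=k**2 + 3*k.
Solve (k + 1)·f(k+1) − (k + 2)·f(k) = k**2 + 3*k.
From deg A=1, deg B=1, deg C=2: d=2.
A polynomial solution: f(k) = k*(k - 1).
R(k) = B(k−1)·f(k)/C(k) = (k - 1)*(k + 2)/(k + 3); s_k = R·t_k = k*(k - 1)/(k + 1).
s_(k+1) − s_k = k*(k + 3)/(k**2 + 3*k + 2) = t_k.

s_k = \frac{k \left(k - 1\right)}{k + 1}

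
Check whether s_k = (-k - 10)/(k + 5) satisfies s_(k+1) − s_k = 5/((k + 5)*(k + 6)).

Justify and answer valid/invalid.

s_(k+1) = (-k - 11)/(k + 6)
s_(k+1) − s_k = 5/(k**2 + 11*k + 30)
(s_(k+1) − s_k) − t_k = 0

valid (s_(k+1) − s_k reduces to t_k)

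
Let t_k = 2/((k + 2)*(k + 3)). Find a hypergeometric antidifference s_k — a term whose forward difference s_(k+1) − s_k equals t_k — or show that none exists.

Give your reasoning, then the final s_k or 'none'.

s_k = k/(k + 2)

r(k) = (k + 2)/(k + 4) after simplifying.
Gosper form: A/B · C(k+1)/C(k) with A=k + 2, B=k + 4, C=1.
Solve (k + 2)·f(k+1) − (k + 3)·f(k) = 1.
Bound: deg f ≤ 1.
Match coefficients ⇒ f(k) = k/2.
Then R = B(k−1)f/C = k*(k + 3)/2, so s_k = R(k)·t_k = k/(k + 2).
Check: Δs_k = 2/(k**2 + 5*k + 6). ✓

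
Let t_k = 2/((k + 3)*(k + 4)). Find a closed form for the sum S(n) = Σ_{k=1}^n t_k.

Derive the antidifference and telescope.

S(n) = n/(2*(n + 4))

Step 1: r(k) = (k + 3)/(k + 5).
Factor: A=k + 3; B=k + 5; C=1.
f must satisfy (k + 3)·f(k+1) − (k + 4)·f(k) = 1.
Degrees (1,1,0) ⇒ d ≤ 1.
Match coefficients ⇒ f(k) = k/3.
R(k) = B(k−1)·f(k)/C(k) = k*(k + 4)/3; s_k = R·t_k = 2*k/(3*(k + 3)).
Δs = 2/(k**2 + 7*k + 12), as required.
s_(n+1) = 2*(n + 1)/(3*(n + 4)) and s_(1) = 1/6, so S(n) = n/(2*(n + 4)).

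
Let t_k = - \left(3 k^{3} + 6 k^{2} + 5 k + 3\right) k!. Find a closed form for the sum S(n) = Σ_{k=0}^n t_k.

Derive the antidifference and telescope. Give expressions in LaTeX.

r(k) = (3*k**4 + 18*k**3 + 41*k**2 + 43*k + 17)/(3*k**3 + 6*k**2 + 5*k + 3) after simplifying.
Take A(k)=k + 1, B(k)=1, C(k)=k**3 + 2*k**2 + 5*k/3 + 1.
f must satisfy (k + 1)·f(k+1) − (1)·f(k) = k**3 + 2*k**2 + 5*k/3 + 1.
d = 2 from the (1,0,3) case.
Coefficient equations give f(k) = (3*k**2 - 4)/3.
Get s_k = R·t_k = -(3*k**2 - 4)*factorial(k) with R(k) = B(k−1)f(k)/C(k) = (3*k**2 - 4)/(3*k**3 + 6*k**2 + 5*k + 3).
s_(k+1) − s_k = -(3*k**3 + 6*k**2 + 5*k + 3)*factorial(k) = t_k.
Evaluate: s_(n+1) = -(3*n**2 + 6*n - 1)*factorial(n + 1); subtract s_(0) = 4 ⇒ S(n) = -3*n**3*factorial(n) - 9*n**2*factorial(n) - 5*n*factorial(n) + factorial(n) - 4.

S(n) = - 3 n^{3} n! - 9 n^{2} n! - 5 n n! + n! - 4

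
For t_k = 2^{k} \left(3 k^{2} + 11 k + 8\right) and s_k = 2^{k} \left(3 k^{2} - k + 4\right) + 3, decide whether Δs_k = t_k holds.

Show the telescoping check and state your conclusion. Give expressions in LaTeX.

s_(k+1) = 2**(k + 1)*(-k + 3*(k + 1)**2 + 3) + 3
s_(k+1) − s_k = 2**k*(3*k**2 + 11*k + 8)
(s_(k+1) − s_k) − t_k = 0

valid (s_(k+1) − s_k reduces to t_k)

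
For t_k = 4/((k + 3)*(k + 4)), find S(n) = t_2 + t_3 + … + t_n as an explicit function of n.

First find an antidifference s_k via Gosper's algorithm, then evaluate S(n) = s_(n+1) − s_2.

S(n) = 4*(n - 1)/(5*(n + 4))

Compute t_(k+1)/t_k: get (k + 3)/(k + 5).
A = k + 3, B = k + 5, C = 1.
Solve (k + 3)·f(k+1) − (k + 4)·f(k) = 1.
d = 1 from the (1,1,0) case.
Solve for f: f(k) = k/3 (degree 1 ≤ 1).
R(k) = B(k−1)·f(k)/C(k) = k*(k + 4)/3; s_k = R·t_k = 4*k/(3*(k + 3)).
Δs = 4/(k**2 + 7*k + 12), as required.
Telescope: S(n) = s_(n+1) − s_(2) = 4*(n + 1)/(3*(n + 4)) − (8/15) = 4*(n - 1)/(5*(n + 4)).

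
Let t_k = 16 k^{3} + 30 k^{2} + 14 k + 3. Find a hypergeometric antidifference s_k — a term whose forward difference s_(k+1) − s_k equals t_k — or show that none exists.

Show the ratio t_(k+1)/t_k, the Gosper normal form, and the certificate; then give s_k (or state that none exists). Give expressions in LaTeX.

Ratio r(k) = (16*k**3 + 78*k**2 + 122*k + 63)/(16*k**3 + 30*k**2 + 14*k + 3).
Gosper form: A/B · C(k+1)/C(k) with A=1, B=1, C=k**3 + 15*k**2/8 + 7*k/8 + 3/16.
Key eq: (1)·f(k+1) = (1)·f(k) + (k**3 + 15*k**2/8 + 7*k/8 + 3/16).
d = 4 from the (0,0,3) case.
Solving with deg f ≤ 4: f(k) = k*(2*k - 1)*(2*k**2 + 2*k - 1)/16.
Certificate R = B(k−1)f/C = k*(2*k - 1)*(2*k**2 + 2*k - 1)/(16*k**3 + 30*k**2 + 14*k + 3) gives s_k = k*(4*k**3 + 2*k**2 - 4*k + 1).
Verify: 16*k**3 + 30*k**2 + 14*k + 3 matches t_k.

s_k = k \left(4 k^{3} + 2 k^{2} - 4 k + 1\right)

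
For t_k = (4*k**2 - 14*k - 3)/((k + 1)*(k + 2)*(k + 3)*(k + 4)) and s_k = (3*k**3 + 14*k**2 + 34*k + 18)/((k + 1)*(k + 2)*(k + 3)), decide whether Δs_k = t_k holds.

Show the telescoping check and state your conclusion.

s_(k+1) = (34*k + 3*(k + 1)**3 + 14*(k + 1)**2 + 52)/((k + 2)*(k + 3)*(k + 4))
s_(k+1) − s_k = (4*k**2 - 14*k - 3)/(k**4 + 10*k**3 + 35*k**2 + 50*k + 24)
(s_(k+1) − s_k) − t_k = 0

Valid — Δs_k = t_k.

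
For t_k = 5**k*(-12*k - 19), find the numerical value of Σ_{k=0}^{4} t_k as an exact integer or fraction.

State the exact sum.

r(k) = 5*(12*k + 31)/(12*k + 19) after simplifying.
Take A(k)=5, B(k)=1, C(k)=k + 19/12.
Need (5)·f(k+1) − (1)·f(k) = k + 19/12.
From deg A=0, deg B=0, deg C=1: d=1.
Coefficient equations give f(k) = (3*k + 1)/12.
So s_k = (B(k−1)f/C)·t_k = ((3*k + 1)/(12*k + 19))·t_k = 5**k*(-3*k - 1).
Δs = 5**k*(-12*k - 19), as required.
Σ_(k=0)^(4) t_k = s_(5) − s_(0) = -50000 − (-1) = -49999.

Σ = -49999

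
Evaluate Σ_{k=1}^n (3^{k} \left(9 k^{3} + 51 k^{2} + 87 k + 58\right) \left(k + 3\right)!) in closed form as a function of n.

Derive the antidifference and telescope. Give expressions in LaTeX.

S(n) = 9 \cdot 3^{n} n^{2} \left(n + 4\right)! + 18 \cdot 3^{n} n \left(n + 4\right)! + 15 \cdot 3^{n} \left(n + 4\right)! - 360

Compute t_(k+1)/t_k: get 3*(9*k**4 + 114*k**3 + 528*k**2 + 1069*k + 820)/(9*k**3 + 51*k**2 + 87*k + 58).
Factor: A=3*k + 12; B=1; C=k**3 + 17*k**2/3 + 29*k/3 + 58/9.
Need (3*k + 12)·f(k+1) − (1)·f(k) = k**3 + 17*k**2/3 + 29*k/3 + 58/9.
Degrees (1,0,3) ⇒ d ≤ 2.
Solving with deg f ≤ 2: f(k) = (3*k**2 + 2)/9.
R(k) = B(k−1)·f(k)/C(k) = (3*k**2 + 2)/(9*k**3 + 51*k**2 + 87*k + 58); s_k = R·t_k = 3**k*(3*k**2 + 2)*factorial(k + 3).
s_(k+1) − s_k = 3**k*(9*k**3 + 51*k**2 + 87*k + 58)*factorial(k + 3) = t_k.
Σ_(k=1)^n t_k = s_(n+1) − s_(1) = (3**(n + 1)*(3*n**2 + 6*n + 5)*factorial(n + 4)) − (360), i.e. 9*3**n*n**2*factorial(n + 4) + 18*3**n*n*factorial(n + 4) + 15*3**n*factorial(n + 4) - 360.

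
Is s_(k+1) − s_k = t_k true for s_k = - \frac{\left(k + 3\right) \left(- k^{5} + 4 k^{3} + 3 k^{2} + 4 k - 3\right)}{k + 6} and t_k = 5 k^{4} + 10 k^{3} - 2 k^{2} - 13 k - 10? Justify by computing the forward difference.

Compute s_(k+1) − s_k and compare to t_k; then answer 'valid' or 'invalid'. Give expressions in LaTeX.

Invalid: residual \frac{3 \left(- 4 k^{5} - 40 k^{4} - 62 k^{3} + 22 k^{2} + 84 k + 63\right)}{k^{2} + 13 k + 42} ≠ 0.

s_(k+1) = -(k + 4)*(4*k - (k + 1)**5 + 4*(k + 1)**3 + 3*(k + 1)**2 + 1)/(k + 7)
s_(k+1) − s_k = (5*k**6 + 63*k**5 + 218*k**4 + 195*k**3 - 197*k**2 - 424*k - 231)/(k**2 + 13*k + 42)
(s_(k+1) − s_k) − t_k = 3*(-4*k**5 - 40*k**4 - 62*k**3 + 22*k**2 + 84*k + 63)/(k**2 + 13*k + 42)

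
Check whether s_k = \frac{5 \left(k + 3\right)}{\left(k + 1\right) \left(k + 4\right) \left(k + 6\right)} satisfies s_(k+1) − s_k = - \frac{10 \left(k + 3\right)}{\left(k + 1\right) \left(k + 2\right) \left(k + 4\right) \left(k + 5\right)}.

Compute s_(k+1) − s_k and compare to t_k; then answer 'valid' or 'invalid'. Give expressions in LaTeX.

s_(k+1) = 5*(k + 4)/((k + 2)*(k + 5)*(k + 7))
s_(k+1) − s_k = 5*(-2*k**3 - 23*k**2 - 87*k - 114)/(k**6 + 25*k**5 + 247*k**4 + 1219*k**3 + 3112*k**2 + 3796*k + 1680)
(s_(k+1) − s_k) − t_k = 15*(3*k**2 + 25*k + 46)/(k**6 + 25*k**5 + 247*k**4 + 1219*k**3 + 3112*k**2 + 3796*k + 1680)

Invalid: residual \frac{15 \left(3 k^{2} + 25 k + 46\right)}{k^{6} + 25 k^{5} + 247 k^{4} + 1219 k^{3} + 3112 k^{2} + 3796 k + 1680} ≠ 0.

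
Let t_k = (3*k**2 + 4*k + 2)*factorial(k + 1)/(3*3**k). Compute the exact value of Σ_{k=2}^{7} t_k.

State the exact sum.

Σ = 124900/81

Ratio r(k) = (k + 2)*(4*k + 3*(k + 1)**2 + 6)/(3*(3*k**2 + 4*k + 2)).
Take A(k)=k/3 + 2/3, B(k)=1, C(k)=k**2 + 4*k/3 + 2/3.
Set up (k/3 + 2/3)·f(k+1) − (1)·f(k) − (k**2 + 4*k/3 + 2/3) = 0.
deg f ≤ 1 (via 1,0,2).
Solve for f: f(k) = 3*k + 4 (degree 1 ≤ 1).
Get s_k = R·t_k = (3*k + 4)*factorial(k + 1)/3**k with R(k) = B(k−1)f(k)/C(k) = 3*(3*k + 4)/(3*k**2 + 4*k + 2).
s_(k+1) − s_k = (3*k**2 + 4*k + 2)*factorial(k + 1)/(3*3**k) = t_k.
Σ_(k=2)^(7) t_k = s_(8) − s_(2) = 125440/81 − (20/3) = 124900/81.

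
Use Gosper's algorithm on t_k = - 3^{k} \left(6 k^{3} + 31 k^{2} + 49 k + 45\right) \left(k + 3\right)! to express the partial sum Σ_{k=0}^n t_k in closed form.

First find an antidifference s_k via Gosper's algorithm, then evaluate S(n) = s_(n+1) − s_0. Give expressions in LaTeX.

r(k) = 3*(6*k**4 + 73*k**3 + 325*k**2 + 647*k + 524)/(6*k**3 + 31*k**2 + 49*k + 45) after simplifying.
Normal form (A,B,C) = (3*k + 12, 1, k**3 + 31*k**2/6 + 49*k/6 + 15/2).
Solve (3*k + 12)·f(k+1) − (1)·f(k) = k**3 + 31*k**2/6 + 49*k/6 + 15/2.
From deg A=1, deg B=0, deg C=3: d=2.
A polynomial solution: f(k) = (2*k**2 - k + 3)/6.
Then R = B(k−1)f/C = (2*k**2 - k + 3)/(6*k**3 + 31*k**2 + 49*k + 45), so s_k = R(k)·t_k = -3**k*(2*k**2 - k + 3)*factorial(k + 3).
s_(k+1) − s_k = -3**k*(6*k**3 + 31*k**2 + 49*k + 45)*factorial(k + 3) = t_k.
Σ_(k=0)^n t_k = s_(n+1) − s_(0) = (-3**(n + 1)*(2*n**2 + 3*n + 4)*factorial(n + 4)) − (-18), i.e. -6*3**n*n**2*factorial(n + 4) - 9*3**n*n*factorial(n + 4) - 12*3**n*factorial(n + 4) + 18.

S(n) = - 6 \cdot 3^{n} n^{2} \left(n + 4\right)! - 9 \cdot 3^{n} n \left(n + 4\right)! - 12 \cdot 3^{n} \left(n + 4\right)! + 18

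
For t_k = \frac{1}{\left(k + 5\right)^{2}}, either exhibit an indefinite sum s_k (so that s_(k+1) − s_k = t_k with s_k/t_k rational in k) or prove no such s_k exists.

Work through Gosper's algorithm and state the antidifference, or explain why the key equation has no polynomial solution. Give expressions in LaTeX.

not Gosper-summable; s_k does not exist

r(k) = (k + 5)**2/(k + 6)**2 after simplifying.
Gosper form: A/B · C(k+1)/C(k) with A=k**2 + 10*k + 25, B=k**2 + 12*k + 36, C=1.
Set up (k**2 + 10*k + 25)·f(k+1) − (k**2 + 10*k + 25)·f(k) − (1) = 0.
Degrees (2,2,0) ⇒ d ≤ 0.
Put f(k) = c0: A·f(k+1) − B(k−1)·f(k) − C = -1; need -1 = 0 — inconsistent ⇒ no f, not summable.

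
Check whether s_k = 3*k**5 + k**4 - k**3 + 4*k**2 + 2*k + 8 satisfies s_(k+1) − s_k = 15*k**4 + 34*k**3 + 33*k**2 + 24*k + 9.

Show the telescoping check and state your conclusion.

s_(k+1) = 3*k**5 + 16*k**4 + 33*k**3 + 37*k**2 + 26*k + 17
s_(k+1) − s_k = 15*k**4 + 34*k**3 + 33*k**2 + 24*k + 9
(s_(k+1) − s_k) − t_k = 0

Valid — Δs_k = t_k.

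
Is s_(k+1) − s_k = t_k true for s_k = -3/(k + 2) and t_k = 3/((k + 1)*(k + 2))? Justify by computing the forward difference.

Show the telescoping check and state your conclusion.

Invalid: residual -6/(k**3 + 6*k**2 + 11*k + 6) ≠ 0.

s_(k+1) = -3/(k + 3)
s_(k+1) − s_k = 3/((k + 2)*(k + 3))
(s_(k+1) − s_k) − t_k = -6/(k**3 + 6*k**2 + 11*k + 6)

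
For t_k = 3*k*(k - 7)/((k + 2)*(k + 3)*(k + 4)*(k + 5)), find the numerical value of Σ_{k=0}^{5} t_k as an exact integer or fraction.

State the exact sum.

The ratio is (k - 6)*(k + 1)*(k + 2)/(k*(k - 7)*(k + 6)).
So A=k + 2 and B=k + 6, with C=k**2 - 7*k.
Solve (k + 2)·f(k+1) − (k + 5)·f(k) = k**2 - 7*k.
deg f ≤ 3 (via 1,1,2).
Solve for f: f(k) = -k*(k - 1) (degree 2 ≤ 3).
Get s_k = R·t_k = -3*k*(k - 1)/((k + 2)*(k + 3)*(k + 4)) with R(k) = B(k−1)f(k)/C(k) = -(k - 1)*(k + 5)/(k - 7).
Verify: 3*k*(k - 7)/(k**4 + 14*k**3 + 71*k**2 + 154*k + 120) matches t_k.
Sum = s_(6) − s_(0); s_(6) = -1/8, s_(0) = 0 ⇒ -1/8.

Σ = -1/8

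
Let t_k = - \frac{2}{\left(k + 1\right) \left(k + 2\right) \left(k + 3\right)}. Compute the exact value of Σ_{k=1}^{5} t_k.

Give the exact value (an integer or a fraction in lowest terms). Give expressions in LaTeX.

r(k) = (k + 1)/(k + 4) after simplifying.
Take A(k)=k + 1, B(k)=k + 4, C(k)=1.
Need (k + 1)·f(k+1) − (k + 3)·f(k) = 1.
d = 2 from the (1,1,0) case.
Solve for f: f(k) = k*(k + 3)/4 (degree 2 ≤ 2).
R(k) = B(k−1)·f(k)/C(k) = k*(k + 3)**2/4; s_k = R·t_k = k*(-k - 3)/(2*(k + 1)*(k + 2)).
Check: Δs_k = -2/(k**3 + 6*k**2 + 11*k + 6). ✓
Sum = s_(6) − s_(1); s_(6) = -27/56, s_(1) = -1/3 ⇒ -25/168.

Σ = -25/168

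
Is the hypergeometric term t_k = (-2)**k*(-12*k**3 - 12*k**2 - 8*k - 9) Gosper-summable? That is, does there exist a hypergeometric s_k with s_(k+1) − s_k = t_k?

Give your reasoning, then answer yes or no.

Yes. s_k = (-2)**k*(4*k**3 - 4*k**2 + 3).

Step 1: r(k) = 2*(-12*k**3 - 48*k**2 - 68*k - 41)/(12*k**3 + 12*k**2 + 8*k + 9).
So A=-2 and B=1, with C=k**3 + k**2 + 2*k/3 + 3/4.
f must satisfy (-2)·f(k+1) − (1)·f(k) = k**3 + k**2 + 2*k/3 + 3/4.
Bound: deg f ≤ 3.
A polynomial solution: f(k) = -(4*k**3 - 4*k**2 + 3)/12.
Then R = B(k−1)f/C = -(4*k**3 - 4*k**2 + 3)/(12*k**3 + 12*k**2 + 8*k + 9), so s_k = R(k)·t_k = (-2)**k*(4*k**3 - 4*k**2 + 3).
Verify: (-2)**k*(-12*k**3 - 12*k**2 - 8*k - 9) matches t_k.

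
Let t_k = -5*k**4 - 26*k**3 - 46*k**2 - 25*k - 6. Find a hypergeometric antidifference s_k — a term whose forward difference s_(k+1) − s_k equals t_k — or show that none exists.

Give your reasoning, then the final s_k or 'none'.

s_k = k*(-k**4 - 4*k**3 - 4*k**2 + 4*k - 1)

The ratio is (5*k**4 + 46*k**3 + 154*k**2 + 215*k + 108)/(5*k**4 + 26*k**3 + 46*k**2 + 25*k + 6).
Gosper form: A/B · C(k+1)/C(k) with A=1, B=1, C=k**4 + 26*k**3/5 + 46*k**2/5 + 5*k + 6/5.
f must satisfy (1)·f(k+1) − (1)·f(k) = k**4 + 26*k**3/5 + 46*k**2/5 + 5*k + 6/5.
Degrees (0,0,4) ⇒ d ≤ 5.
Solve for f: f(k) = k*(k**4 + 4*k**3 + 4*k**2 - 4*k + 1)/5 (degree 5 ≤ 5).
Get s_k = R·t_k = k*(-k**4 - 4*k**3 - 4*k**2 + 4*k - 1) with R(k) = B(k−1)f(k)/C(k) = k*(k**4 + 4*k**3 + 4*k**2 - 4*k + 1)/(5*k**4 + 26*k**3 + 46*k**2 + 25*k + 6).
s_(k+1) − s_k = -5*k**4 - 26*k**3 - 46*k**2 - 25*k - 6 = t_k.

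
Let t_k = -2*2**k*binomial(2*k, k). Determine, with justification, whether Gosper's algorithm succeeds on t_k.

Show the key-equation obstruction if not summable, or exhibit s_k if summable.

No; the degree bound rules out any f.

Step 1: r(k) = 4*(2*k + 1)/(k + 1).
Factor: A=8*k + 4; B=k + 1; C=1.
Need (8*k + 4)·f(k+1) − (k)·f(k) = 1.
From deg A=1, deg B=1, deg C=0: d=-1.
d = -1 < 0 ⇒ no nonzero polynomial f; not summable.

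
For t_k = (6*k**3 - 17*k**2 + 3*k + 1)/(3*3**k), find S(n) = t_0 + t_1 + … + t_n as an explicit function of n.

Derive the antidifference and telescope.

S(n) = 3**(-n - 1)*(3**(n + 1) - 3*n**3 - 5*n**2 - 3*n - 2)

r(k) = (6*k**3 + k**2 - 13*k - 7)/(3*(6*k**3 - 17*k**2 + 3*k + 1)) after simplifying.
Normal form (A,B,C) = (1/3, 1, k**3 - 17*k**2/6 + k/2 + 1/6).
Solve (1/3)·f(k+1) − (1)·f(k) = k**3 - 17*k**2/6 + k/2 + 1/6.
Bound: deg f ≤ 3.
Solving with deg f ≤ 3: f(k) = -(3*k**3 - 4*k**2 + 2*k + 1)/2.
So s_k = (B(k−1)f/C)·t_k = (-3*(3*k**3 - 4*k**2 + 2*k + 1)/((6*k + 1)*(k**2 - 3*k + 1)))·t_k = (-3*k**3 + 4*k**2 - 2*k - 1)/3**k.
Check: Δs_k = (6*k**3 - 17*k**2 + 3*k + 1)/(3*3**k). ✓
Telescope: S(n) = s_(n+1) − s_(0) = 3**(-n - 1)*(-3*n**3 - 5*n**2 - 3*n - 2) − (-1) = 3**(-n - 1)*(3**(n + 1) - 3*n**3 - 5*n**2 - 3*n - 2).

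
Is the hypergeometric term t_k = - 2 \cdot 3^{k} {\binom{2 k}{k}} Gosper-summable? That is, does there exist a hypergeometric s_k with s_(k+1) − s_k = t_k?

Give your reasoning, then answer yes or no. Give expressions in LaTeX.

No — t_k has no hypergeometric antidifference.

t_(k+1)/t_k = 6*(2*k + 1)/(k + 1).
Gosper form: A/B · C(k+1)/C(k) with A=12*k + 6, B=k + 1, C=1.
Need (12*k + 6)·f(k+1) − (k)·f(k) = 1.
Degrees (1,1,0) ⇒ d ≤ -1.
Negative degree bound (-1): no f exists, t_k not Gosper-summable.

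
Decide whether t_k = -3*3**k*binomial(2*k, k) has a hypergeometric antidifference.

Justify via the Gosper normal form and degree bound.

The ratio is 6*(2*k + 1)/(k + 1).
Factor: A=12*k + 6; B=k + 1; C=1.
Need (12*k + 6)·f(k+1) − (k)·f(k) = 1.
From deg A=1, deg B=1, deg C=0: d=-1.
d = -1 < 0 ⇒ no nonzero polynomial f; not summable.

No — t_k has no hypergeometric antidifference.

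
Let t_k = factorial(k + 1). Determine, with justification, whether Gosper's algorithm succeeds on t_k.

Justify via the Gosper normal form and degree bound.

No — key equation has no polynomial f.

The ratio is k + 2.
A = k + 2, B = 1, C = 1.
Solve (k + 2)·f(k+1) − (1)·f(k) = 1.
Degrees (1,0,0) ⇒ d ≤ -1.
Negative degree bound (-1): no f exists, t_k not Gosper-summable.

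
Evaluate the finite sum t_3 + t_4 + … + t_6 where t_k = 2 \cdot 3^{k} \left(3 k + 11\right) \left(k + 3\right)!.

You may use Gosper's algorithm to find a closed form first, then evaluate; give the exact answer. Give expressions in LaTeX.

Σ = 15872332320

r(k) = 3*(k + 4)*(3*k + 14)/(3*k + 11) after simplifying.
A = 3*k + 12, B = 1, C = k + 11/3.
Solve (3*k + 12)·f(k+1) − (1)·f(k) = k + 11/3.
Degrees (1,0,1) ⇒ d ≤ 0.
Match coefficients ⇒ f(k) = 1/3.
R(k) = B(k−1)·f(k)/C(k) = 1/(3*k + 11); s_k = R·t_k = 2*3**k*factorial(k + 3).
Verify: 2*3**k*(3*k + 11)*factorial(k + 3) matches t_k.
Sum = s_(7) − s_(3); s_(7) = 15872371200, s_(3) = 38880 ⇒ 15872332320.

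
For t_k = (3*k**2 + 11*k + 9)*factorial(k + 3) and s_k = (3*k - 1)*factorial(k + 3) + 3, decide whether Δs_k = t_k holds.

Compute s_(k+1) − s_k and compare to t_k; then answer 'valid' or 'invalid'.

s_(k+1) = (3*k + 2)*factorial(k + 4) + 3
s_(k+1) − s_k = (3*k**2 + 11*k + 9)*factorial(k + 3)
(s_(k+1) − s_k) − t_k = 0

valid (s_(k+1) − s_k reduces to t_k)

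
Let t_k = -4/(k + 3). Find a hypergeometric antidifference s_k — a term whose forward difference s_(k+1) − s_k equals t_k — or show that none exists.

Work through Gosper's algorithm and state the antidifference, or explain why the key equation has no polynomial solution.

not Gosper-summable; s_k does not exist

Step 1: r(k) = (k + 3)/(k + 4).
Normal form (A,B,C) = (k + 3, k + 4, 1).
Set up (k + 3)·f(k+1) − (k + 3)·f(k) − (1) = 0.
Bound: deg f ≤ 0.
Put f(k) = c0: A·f(k+1) − B(k−1)·f(k) − C = -1; need -1 = 0 — inconsistent ⇒ no f, not summable.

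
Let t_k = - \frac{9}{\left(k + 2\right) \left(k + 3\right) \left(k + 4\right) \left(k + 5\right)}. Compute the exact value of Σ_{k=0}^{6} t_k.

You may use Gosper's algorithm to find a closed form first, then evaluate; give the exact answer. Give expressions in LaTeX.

Ratio r(k) = (k + 2)/(k + 6).
Gosper form: A/B · C(k+1)/C(k) with A=k + 2, B=k + 6, C=1.
f must satisfy (k + 2)·f(k+1) − (k + 5)·f(k) = 1.
From deg A=1, deg B=1, deg C=0: d=3.
Coefficient equations give f(k) = k*(k**2 + 9*k + 26)/72.
Then R = B(k−1)f/C = k*(k + 5)*(k**2 + 9*k + 26)/72, so s_k = R(k)·t_k = k*(-k**2 - 9*k - 26)/(8*(k + 2)*(k + 3)*(k + 4)).
s_(k+1) − s_k = -9/(k**4 + 14*k**3 + 71*k**2 + 154*k + 120) = t_k.
Sum = s_(7) − s_(0); s_(7) = -161/1320, s_(0) = 0 ⇒ -161/1320.

Σ = -161/1320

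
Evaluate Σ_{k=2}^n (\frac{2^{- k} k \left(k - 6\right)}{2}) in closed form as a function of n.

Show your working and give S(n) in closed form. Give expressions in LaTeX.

r(k) = (k - 5)*(k + 1)/(2*k*(k - 6)) after simplifying.
Take A(k)=1/2, B(k)=1, C(k)=k**2 - 6*k.
Set up (1/2)·f(k+1) − (1)·f(k) − (k**2 - 6*k) = 0.
Degrees (0,0,2) ⇒ d ≤ 2.
Match coefficients ⇒ f(k) = -2*(k**2 - 4*k - 3).
R(k) = B(k−1)·f(k)/C(k) = -2*(k**2 - 4*k - 3)/(k*(k - 6)); s_k = R·t_k = (-k**2 + 4*k + 3)/2**k.
Check: Δs_k = k*(k - 6)/(2*2**k). ✓
Evaluate: s_(n+1) = 2**(-n - 1)*(-n**2 + 2*n + 6); subtract s_(2) = 7/4 ⇒ S(n) = 2**(-n - 2)*(-7*2**n - 2*n**2 + 4*n + 12).

S(n) = 2^{- n - 2} \left(- 7 \cdot 2^{n} - 2 n^{2} + 4 n + 12\right)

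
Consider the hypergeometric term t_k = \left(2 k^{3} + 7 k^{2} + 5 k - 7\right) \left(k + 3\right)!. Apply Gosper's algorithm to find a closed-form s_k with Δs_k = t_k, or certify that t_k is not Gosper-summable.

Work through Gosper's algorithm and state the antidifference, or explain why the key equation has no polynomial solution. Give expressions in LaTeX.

r(k) = (2*k**4 + 21*k**3 + 77*k**2 + 107*k + 28)/(2*k**3 + 7*k**2 + 5*k - 7) after simplifying.
Take A(k)=k + 4, B(k)=1, C(k)=k**3 + 7*k**2/2 + 5*k/2 - 7/2.
Set up (k + 4)·f(k+1) − (1)·f(k) − (k**3 + 7*k**2/2 + 5*k/2 - 7/2) = 0.
Degrees (1,0,3) ⇒ d ≤ 2.
A polynomial solution: f(k) = (2*k**2 - 3*k - 1)/2.
Get s_k = R·t_k = (2*k**2 - 3*k - 1)*factorial(k + 3) with R(k) = B(k−1)f(k)/C(k) = (2*k**2 - 3*k - 1)/(2*k**3 + 7*k**2 + 5*k - 7).
Verify: (2*k**3 + 7*k**2 + 5*k - 7)*factorial(k + 3) matches t_k.

s_k = \left(2 k^{2} - 3 k - 1\right) \left(k + 3\right)!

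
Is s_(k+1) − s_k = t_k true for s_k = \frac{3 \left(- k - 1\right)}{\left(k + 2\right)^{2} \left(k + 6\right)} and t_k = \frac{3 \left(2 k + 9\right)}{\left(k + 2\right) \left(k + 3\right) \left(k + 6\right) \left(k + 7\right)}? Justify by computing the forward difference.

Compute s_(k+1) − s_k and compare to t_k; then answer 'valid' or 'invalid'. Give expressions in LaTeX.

Invalid: residual \frac{3 \left(- 3 k^{2} - 23 k - 39\right)}{k^{6} + 23 k^{5} + 209 k^{4} + 961 k^{3} + 2370 k^{2} + 2988 k + 1512} ≠ 0.

s_(k+1) = 3*(-k - 2)/((k + 3)**2*(k + 7))
s_(k+1) − s_k = 3*(2*k**3 + 16*k**2 + 34*k + 15)/(k**6 + 23*k**5 + 209*k**4 + 961*k**3 + 2370*k**2 + 2988*k + 1512)
(s_(k+1) − s_k) − t_k = 3*(-3*k**2 - 23*k - 39)/(k**6 + 23*k**5 + 209*k**4 + 961*k**3 + 2370*k**2 + 2988*k + 1512)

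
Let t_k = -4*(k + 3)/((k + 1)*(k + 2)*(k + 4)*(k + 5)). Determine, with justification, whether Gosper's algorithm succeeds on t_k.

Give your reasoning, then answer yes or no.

Yes. s_k = k*(-k - 5)/(2*(k**2 + 5*k + 4)).

The ratio is (k + 1)*(k + 4)**2/((k + 3)**2*(k + 6)).
Factor: A=k + 1; B=k + 6; C=k**2 + 6*k + 9.
Set up (k + 1)·f(k+1) − (k + 5)·f(k) − (k**2 + 6*k + 9) = 0.
deg f ≤ 4 (via 1,1,2).
Solve for f: f(k) = k*(k + 2)*(k + 3)*(k + 5)/8 (degree 4 ≤ 4).
Then R = B(k−1)f/C = k*(k + 2)*(k + 5)**2/(8*(k + 3)), so s_k = R(k)·t_k = k*(-k - 5)/(2*(k**2 + 5*k + 4)).
Δs = 4*(-k - 3)/(k**4 + 12*k**3 + 49*k**2 + 78*k + 40), as required.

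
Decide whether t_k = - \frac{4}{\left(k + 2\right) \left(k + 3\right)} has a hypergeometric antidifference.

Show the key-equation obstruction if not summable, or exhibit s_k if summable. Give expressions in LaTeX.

The ratio is (k + 2)/(k + 4).
A = k + 2, B = k + 4, C = 1.
Solve (k + 2)·f(k+1) − (k + 3)·f(k) = 1.
deg f ≤ 1 (via 1,1,0).
Coefficient equations give f(k) = k/2.
Get s_k = R·t_k = -2*k/(k + 2) with R(k) = B(k−1)f(k)/C(k) = k*(k + 3)/2.
Δs = -4/(k**2 + 5*k + 6), as required.

Yes. s_k = - \frac{2 k}{k + 2}.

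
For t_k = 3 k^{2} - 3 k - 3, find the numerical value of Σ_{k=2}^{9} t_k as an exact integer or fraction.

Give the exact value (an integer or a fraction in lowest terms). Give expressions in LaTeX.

Σ = 696

Step 1: r(k) = (k**2 + k - 1)/(k**2 - k - 1).
Normal form (A,B,C) = (1, 1, k**2 - k - 1).
Solve (1)·f(k+1) − (1)·f(k) = k**2 - k - 1.
d = 3 from the (0,0,2) case.
Solving with deg f ≤ 3: f(k) = k*(k**2 - 3*k - 1)/3.
R(k) = B(k−1)·f(k)/C(k) = k*(k**2 - 3*k - 1)/(3*(k**2 - k - 1)); s_k = R·t_k = k*(k**2 - 3*k - 1).
Check: Δs_k = 3*k**2 - 3*k - 3. ✓
Evaluate s at k=10 and k=2: 690 and -6; difference 696.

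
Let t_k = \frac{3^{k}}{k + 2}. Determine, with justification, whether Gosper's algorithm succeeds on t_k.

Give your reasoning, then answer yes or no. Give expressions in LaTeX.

No — key equation has no polynomial f.

Compute t_(k+1)/t_k: get 3*(k + 2)/(k + 3).
Take A(k)=3*k + 6, B(k)=k + 3, C(k)=1.
Key eq: (3*k + 6)·f(k+1) = (k + 2)·f(k) + (1).
Degrees (1,1,0) ⇒ d ≤ -1.
deg f ≤ -1 is impossible — no certificate.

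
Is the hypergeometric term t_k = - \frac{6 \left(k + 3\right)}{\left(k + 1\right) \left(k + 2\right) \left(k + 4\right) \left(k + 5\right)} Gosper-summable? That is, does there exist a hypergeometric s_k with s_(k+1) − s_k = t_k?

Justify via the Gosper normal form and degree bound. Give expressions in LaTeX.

Yes. s_k = \frac{3 k \left(- k - 5\right)}{4 \left(k^{2} + 5 k + 4\right)}.

The ratio is (k + 1)*(k + 4)**2/((k + 3)**2*(k + 6)).
Factor: A=k + 1; B=k + 6; C=k**2 + 6*k + 9.
f must satisfy (k + 1)·f(k+1) − (k + 5)·f(k) = k**2 + 6*k + 9.
From deg A=1, deg B=1, deg C=2: d=4.
Match coefficients ⇒ f(k) = k*(k + 2)*(k + 3)*(k + 5)/8.
Certificate R = B(k−1)f/C = k*(k + 2)*(k + 5)**2/(8*(k + 3)) gives s_k = 3*k*(-k - 5)/(4*(k**2 + 5*k + 4)).
Δs = 6*(-k - 3)/(k**4 + 12*k**3 + 49*k**2 + 78*k + 40), as required.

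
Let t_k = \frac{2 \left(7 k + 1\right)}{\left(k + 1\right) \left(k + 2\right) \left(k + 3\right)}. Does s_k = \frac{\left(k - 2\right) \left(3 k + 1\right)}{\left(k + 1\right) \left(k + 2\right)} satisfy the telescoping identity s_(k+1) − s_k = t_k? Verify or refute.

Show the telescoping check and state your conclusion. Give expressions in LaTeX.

Valid — Δs_k = t_k.

s_(k+1) = (k - 1)*(3*k + 4)/((k + 2)*(k + 3))
s_(k+1) − s_k = 2*(7*k + 1)/(k**3 + 6*k**2 + 11*k + 6)
(s_(k+1) − s_k) − t_k = 0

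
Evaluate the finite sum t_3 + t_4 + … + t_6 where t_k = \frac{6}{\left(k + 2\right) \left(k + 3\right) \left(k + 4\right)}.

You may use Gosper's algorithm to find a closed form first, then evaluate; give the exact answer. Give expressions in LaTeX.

t_(k+1)/t_k = (k + 2)/(k + 5).
Gosper form: A/B · C(k+1)/C(k) with A=k + 2, B=k + 5, C=1.
Solve (k + 2)·f(k+1) − (k + 4)·f(k) = 1.
Degrees (1,1,0) ⇒ d ≤ 2.
Solving with deg f ≤ 2: f(k) = k*(k + 5)/12.
So s_k = (B(k−1)f/C)·t_k = (k*(k + 4)*(k + 5)/12)·t_k = k*(k + 5)/(2*(k + 2)*(k + 3)).
s_(k+1) − s_k = 6/(k**3 + 9*k**2 + 26*k + 24) = t_k.
Σ_(k=3)^(6) t_k = s_(7) − s_(3) = 7/15 − (2/5) = 1/15.

Σ = 1/15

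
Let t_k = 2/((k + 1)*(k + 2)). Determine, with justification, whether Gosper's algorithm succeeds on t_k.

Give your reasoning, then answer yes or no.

r(k) = (k + 1)/(k + 3) after simplifying.
So A=k + 1 and B=k + 3, with C=1.
Need (k + 1)·f(k+1) − (k + 2)·f(k) = 1.
Bound: deg f ≤ 1.
Solve for f: f(k) = k (degree 1 ≤ 1).
Certificate R = B(k−1)f/C = k*(k + 2) gives s_k = 2*k/(k + 1).
Verify: 2/(k**2 + 3*k + 2) matches t_k.

Yes. s_k = 2*k/(k + 1).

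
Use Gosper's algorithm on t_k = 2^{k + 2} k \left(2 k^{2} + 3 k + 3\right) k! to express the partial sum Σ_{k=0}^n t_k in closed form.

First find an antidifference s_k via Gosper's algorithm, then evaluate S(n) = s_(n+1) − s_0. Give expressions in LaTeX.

The ratio is (k + 1)**2*(6*k + 4*(k + 1)**2 + 12)/(k*(2*k**2 + 3*k + 3)).
Factor: A=2*k + 2; B=1; C=k**3 + 3*k**2/2 + 3*k/2.
Key eq: (2*k + 2)·f(k+1) = (1)·f(k) + (k**3 + 3*k**2/2 + 3*k/2).
Degrees (1,0,3) ⇒ d ≤ 2.
A polynomial solution: f(k) = k*(k - 1)/2.
Then R = B(k−1)f/C = (k - 1)/(2*k**2 + 3*k + 3), so s_k = R(k)·t_k = 2**(k + 2)*k*(k - 1)*factorial(k).
s_(k+1) − s_k = 2**(k + 2)*k*(2*k**2 + 3*k + 3)*factorial(k) = t_k.
Σ_(k=0)^n t_k = s_(n+1) − s_(0) = (2**(n + 3)*n*(n + 1)*factorial(n + 1)) − (0), i.e. 2**(n + 3)*n*(n + 1)*factorial(n + 1).

S(n) = 2^{n + 3} n \left(n + 1\right) \left(n + 1\right)!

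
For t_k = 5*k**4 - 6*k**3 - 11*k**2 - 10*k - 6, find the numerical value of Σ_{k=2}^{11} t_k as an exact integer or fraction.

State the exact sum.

Ratio r(k) = (5*k**4 + 14*k**3 + k**2 - 30*k - 28)/(5*k**4 - 6*k**3 - 11*k**2 - 10*k - 6).
Factor: A=1; B=1; C=k**4 - 6*k**3/5 - 11*k**2/5 - 2*k - 6/5.
Set up (1)·f(k+1) − (1)·f(k) − (k**4 - 6*k**3/5 - 11*k**2/5 - 2*k - 6/5) = 0.
d = 5 from the (0,0,4) case.
Solve for f: f(k) = k*(k**4 - 4*k**3 + k**2 - k - 3)/5 (degree 5 ≤ 5).
Get s_k = R·t_k = k*(k**4 - 4*k**3 + k**2 - k - 3) with R(k) = B(k−1)f(k)/C(k) = k*(k**4 - 4*k**3 + k**2 - k - 3)/(5*k**4 - 6*k**3 - 11*k**2 - 10*k - 6).
Verify: 5*k**4 - 6*k**3 - 11*k**2 - 10*k - 6 matches t_k.
Sum = s_(12) − s_(2); s_(12) = 167436, s_(2) = -34 ⇒ 167470.

Σ = 167470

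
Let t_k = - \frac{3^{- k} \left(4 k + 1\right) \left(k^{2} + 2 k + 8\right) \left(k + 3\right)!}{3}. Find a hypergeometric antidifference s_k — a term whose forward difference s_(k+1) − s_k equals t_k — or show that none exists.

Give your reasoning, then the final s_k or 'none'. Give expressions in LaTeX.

Ratio r(k) = (k + 4)*(4*k + 5)*(2*k + (k + 1)**2 + 10)/(3*(4*k + 1)*(k**2 + 2*k + 8)).
Factor: A=k/3 + 4/3; B=1; C=k**3 + 9*k**2/4 + 17*k/2 + 2.
Need (k/3 + 4/3)·f(k+1) − (1)·f(k) = k**3 + 9*k**2/4 + 17*k/2 + 2.
From deg A=1, deg B=0, deg C=3: d=2.
Match coefficients ⇒ f(k) = 3*(4*k**2 - 3*k + 4)/4.
So s_k = (B(k−1)f/C)·t_k = (3*(4*k**2 - 3*k + 4)/((4*k + 1)*(k**2 + 2*k + 8)))·t_k = -(4*k**2 - 3*k + 4)*factorial(k + 3)/3**k.
s_(k+1) − s_k = -(4*k + 1)*(k**2 + 2*k + 8)*factorial(k + 3)/(3*3**k) = t_k.

s_k = - 3^{- k} \left(4 k^{2} - 3 k + 4\right) \left(k + 3\right)!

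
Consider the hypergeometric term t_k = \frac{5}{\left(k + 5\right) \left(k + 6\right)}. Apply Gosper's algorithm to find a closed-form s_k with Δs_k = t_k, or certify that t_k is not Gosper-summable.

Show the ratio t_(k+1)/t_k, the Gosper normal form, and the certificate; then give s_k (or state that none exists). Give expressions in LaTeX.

The ratio is (k + 5)/(k + 7).
A = k + 5, B = k + 7, C = 1.
f must satisfy (k + 5)·f(k+1) − (k + 6)·f(k) = 1.
Bound: deg f ≤ 1.
Match coefficients ⇒ f(k) = k/5.
So s_k = (B(k−1)f/C)·t_k = (k*(k + 6)/5)·t_k = k/(k + 5).
s_(k+1) − s_k = 5/(k**2 + 11*k + 30) = t_k.

s_k = \frac{k}{k + 5}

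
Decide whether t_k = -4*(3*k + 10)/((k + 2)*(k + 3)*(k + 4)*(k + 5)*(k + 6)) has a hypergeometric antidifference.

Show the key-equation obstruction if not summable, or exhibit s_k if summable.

Yes. s_k = k*(-k**2 - 11*k - 38)/(10*(k**3 + 11*k**2 + 38*k + 40)).

t_(k+1)/t_k = (k + 2)*(3*k + 13)/((k + 7)*(3*k + 10)).
Normal form (A,B,C) = (k + 2, k + 7, k + 10/3).
Set up (k + 2)·f(k+1) − (k + 6)·f(k) − (k + 10/3) = 0.
d = 4 from the (1,1,1) case.
Match coefficients ⇒ f(k) = k*(k + 3)*(k**2 + 11*k + 38)/120.
So s_k = (B(k−1)f/C)·t_k = (k*(k + 3)*(k + 6)*(k**2 + 11*k + 38)/(40*(3*k + 10)))·t_k = k*(-k**2 - 11*k - 38)/(10*(k**3 + 11*k**2 + 38*k + 40)).
Check: Δs_k = 4*(-3*k - 10)/(k**5 + 20*k**4 + 155*k**3 + 580*k**2 + 1044*k + 720). ✓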